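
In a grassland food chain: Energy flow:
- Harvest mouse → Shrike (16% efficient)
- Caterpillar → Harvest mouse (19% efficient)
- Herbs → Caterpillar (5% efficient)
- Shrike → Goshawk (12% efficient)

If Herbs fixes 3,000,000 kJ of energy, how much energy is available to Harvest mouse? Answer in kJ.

28500 kJ

Caterpillar: 3000000 × 0.05 = 150000 kJ
Harvest mouse: 150000 × 0.19 = 28500 kJ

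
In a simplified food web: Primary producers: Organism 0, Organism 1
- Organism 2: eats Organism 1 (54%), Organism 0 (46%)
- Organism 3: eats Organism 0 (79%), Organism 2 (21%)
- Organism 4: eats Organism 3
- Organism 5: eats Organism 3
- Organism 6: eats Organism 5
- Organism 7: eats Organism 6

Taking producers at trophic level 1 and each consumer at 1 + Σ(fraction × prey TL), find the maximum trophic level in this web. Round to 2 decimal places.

5.21

Organism 2: 1 + (0.54×1 + 0.46×1) = 2
Organism 3: 1 + (0.79×1 + 0.21×2) = 2.21
Organism 4: 1 + 2.21 = 3.21
Organism 5: 1 + 2.21 = 3.21
Organism 6: 1 + 3.21 = 4.21
Organism 7: 1 + 4.21 = 5.21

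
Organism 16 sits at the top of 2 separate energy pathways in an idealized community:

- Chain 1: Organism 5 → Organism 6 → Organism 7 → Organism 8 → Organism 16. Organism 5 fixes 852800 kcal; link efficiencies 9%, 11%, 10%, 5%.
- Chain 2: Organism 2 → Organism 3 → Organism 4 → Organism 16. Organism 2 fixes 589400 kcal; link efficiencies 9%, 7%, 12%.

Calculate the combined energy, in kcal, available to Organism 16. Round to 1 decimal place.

Chain 1: 852800 × 0.09 × 0.11 × 0.1 × 0.05 = 42.2136 kcal
Chain 2: 589400 × 0.09 × 0.07 × 0.12 = 445.5864 kcal
Total at Organism 16: 42.2136 + 445.5864 = 487.8 kcal

487.8 kcal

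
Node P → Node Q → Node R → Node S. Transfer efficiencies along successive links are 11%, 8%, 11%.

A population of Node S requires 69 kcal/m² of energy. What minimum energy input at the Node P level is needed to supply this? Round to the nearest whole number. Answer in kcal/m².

71281 kcal/m²

Cumulative transfer efficiency: 0.11 × 0.08 × 0.11 = 0.000968
Node P energy = 69 / 0.000968 = 71281 kcal/m²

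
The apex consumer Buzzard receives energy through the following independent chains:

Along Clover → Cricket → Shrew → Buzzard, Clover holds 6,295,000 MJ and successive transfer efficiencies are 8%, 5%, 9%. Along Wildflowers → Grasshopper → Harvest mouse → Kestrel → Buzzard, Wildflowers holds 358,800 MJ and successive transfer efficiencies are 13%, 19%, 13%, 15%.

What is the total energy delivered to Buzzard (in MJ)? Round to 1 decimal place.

Via Clover: 6295000 × 0.08 × 0.05 × 0.09 = 2266.2 MJ
Via Wildflowers: 358800 × 0.13 × 0.19 × 0.13 × 0.15 = 172.81602 MJ
Total at Buzzard: 2266.2 + 172.81602 = 2439.01602 MJ

2439.0 MJ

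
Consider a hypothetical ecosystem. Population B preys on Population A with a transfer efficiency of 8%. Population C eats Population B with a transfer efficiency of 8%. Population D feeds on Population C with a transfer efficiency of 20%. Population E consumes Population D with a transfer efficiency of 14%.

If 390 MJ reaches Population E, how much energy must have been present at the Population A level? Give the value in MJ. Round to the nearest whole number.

2176339 MJ

Cumulative transfer efficiency: 0.08 × 0.08 × 0.2 × 0.14 = 0.0001792
Population A energy = 390 / 0.0001792 = 2176339 MJ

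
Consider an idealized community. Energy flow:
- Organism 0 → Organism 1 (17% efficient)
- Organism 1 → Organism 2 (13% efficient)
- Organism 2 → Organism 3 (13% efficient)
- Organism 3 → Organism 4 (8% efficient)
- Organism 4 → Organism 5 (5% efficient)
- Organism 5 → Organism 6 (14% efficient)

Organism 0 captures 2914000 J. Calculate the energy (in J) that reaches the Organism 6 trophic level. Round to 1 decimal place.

Organism 1: 2914000 × 0.17 = 495380 J
Organism 2: 495380 × 0.13 = 64399.4 J
Organism 3: 64399.4 × 0.13 = 8371.922 J
Organism 4: 8371.922 × 0.08 = 669.75376 J
Organism 5: 669.75376 × 0.05 = 33.487688 J
Organism 6: 33.487688 × 0.14 = 4.68827632 J

4.7 J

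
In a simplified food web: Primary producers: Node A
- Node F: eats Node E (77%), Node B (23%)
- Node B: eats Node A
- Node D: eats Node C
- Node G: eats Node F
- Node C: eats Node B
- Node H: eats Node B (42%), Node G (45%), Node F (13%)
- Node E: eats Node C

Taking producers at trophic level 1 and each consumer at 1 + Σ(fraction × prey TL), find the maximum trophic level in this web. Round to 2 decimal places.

Node B: 1 + 1 = 2
Node C: 1 + 2 = 3
Node D: 1 + 3 = 4
Node E: 1 + 3 = 4
Node F: 1 + (0.77×4 + 0.23×2) = 4.54
Node G: 1 + 4.54 = 5.54
Node H: 1 + (0.42×2 + 0.45×5.54 + 0.13×4.54) = 4.9232

5.54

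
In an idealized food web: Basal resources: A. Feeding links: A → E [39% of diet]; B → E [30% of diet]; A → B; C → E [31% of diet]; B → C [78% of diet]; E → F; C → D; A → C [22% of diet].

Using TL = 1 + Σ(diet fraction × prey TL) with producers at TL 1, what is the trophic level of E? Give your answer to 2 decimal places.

2.85

B: 1 + 1 = 2
C: 1 + (0.22×1 + 0.78×2) = 2.78
D: 1 + 2.78 = 3.78
E: 1 + (0.39×1 + 0.31×2.78 + 0.3×2) = 2.8518
F: 1 + 2.8518 = 3.8518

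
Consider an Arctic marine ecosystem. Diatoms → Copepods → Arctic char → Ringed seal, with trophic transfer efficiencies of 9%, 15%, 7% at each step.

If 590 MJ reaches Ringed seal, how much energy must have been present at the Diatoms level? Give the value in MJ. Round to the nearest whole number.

Cumulative transfer efficiency: 0.09 × 0.15 × 0.07 = 0.000945
Diatoms energy = 590 / 0.000945 = 624339 MJ

624339 MJ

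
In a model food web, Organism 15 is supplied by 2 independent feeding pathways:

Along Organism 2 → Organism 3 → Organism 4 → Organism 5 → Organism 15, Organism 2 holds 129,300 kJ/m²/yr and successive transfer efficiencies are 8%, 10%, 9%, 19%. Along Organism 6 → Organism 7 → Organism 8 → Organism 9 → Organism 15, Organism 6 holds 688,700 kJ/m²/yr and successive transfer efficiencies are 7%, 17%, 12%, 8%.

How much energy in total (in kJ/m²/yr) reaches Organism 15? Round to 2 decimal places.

96.37 kJ/m²/yr

Via Organism 2: 129300 × 0.08 × 0.1 × 0.09 × 0.19 = 17.68824 kJ/m²/yr
Via Organism 6: 688700 × 0.07 × 0.17 × 0.12 × 0.08 = 78.677088 kJ/m²/yr
Total at Organism 15: 17.68824 + 78.677088 = 96.365328 kJ/m²/yr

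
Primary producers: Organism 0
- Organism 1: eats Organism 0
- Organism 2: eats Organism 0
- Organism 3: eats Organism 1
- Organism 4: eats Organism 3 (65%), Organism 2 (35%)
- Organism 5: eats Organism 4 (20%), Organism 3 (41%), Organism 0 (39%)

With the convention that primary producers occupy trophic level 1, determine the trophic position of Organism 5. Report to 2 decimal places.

3.35

Organism 1: 1 + 1 = 2
Organism 2: 1 + 1 = 2
Organism 3: 1 + 2 = 3
Organism 4: 1 + (0.65×3 + 0.35×2) = 3.65
Organism 5: 1 + (0.2×3.65 + 0.41×3 + 0.39×1) = 3.35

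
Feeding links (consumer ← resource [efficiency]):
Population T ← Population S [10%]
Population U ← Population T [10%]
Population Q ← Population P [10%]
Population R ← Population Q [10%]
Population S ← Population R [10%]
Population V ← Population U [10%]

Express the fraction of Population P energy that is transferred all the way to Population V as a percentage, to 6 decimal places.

0.000100%

Product of link efficiencies: 0.1 × 0.1 × 0.1 × 0.1 × 0.1 × 0.1 = 0.000001
As a percentage: 0.000001 × 100 = 0.000100%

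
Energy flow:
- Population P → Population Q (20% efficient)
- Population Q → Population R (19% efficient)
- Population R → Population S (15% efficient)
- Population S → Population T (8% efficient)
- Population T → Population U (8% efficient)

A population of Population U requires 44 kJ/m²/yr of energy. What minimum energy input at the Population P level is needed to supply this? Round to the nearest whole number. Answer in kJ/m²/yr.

Cumulative transfer efficiency: 0.2 × 0.19 × 0.15 × 0.08 × 0.08 = 0.00003648
Population P energy = 44 / 0.00003648 = 1206140 kJ/m²/yr

1206140 kJ/m²/yr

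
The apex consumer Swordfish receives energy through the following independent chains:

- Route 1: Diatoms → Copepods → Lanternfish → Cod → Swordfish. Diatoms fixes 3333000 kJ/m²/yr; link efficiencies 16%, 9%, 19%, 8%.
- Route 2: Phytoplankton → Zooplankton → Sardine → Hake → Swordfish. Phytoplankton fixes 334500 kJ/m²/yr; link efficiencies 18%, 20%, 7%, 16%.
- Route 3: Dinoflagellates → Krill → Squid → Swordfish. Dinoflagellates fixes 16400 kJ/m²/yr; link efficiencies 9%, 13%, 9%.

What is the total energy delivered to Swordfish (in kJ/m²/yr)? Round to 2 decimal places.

881.67 kJ/m²/yr

Route 1: 3333000 × 0.16 × 0.09 × 0.19 × 0.08 = 729.52704 kJ/m²/yr
Route 2: 334500 × 0.18 × 0.2 × 0.07 × 0.16 = 134.8704 kJ/m²/yr
Route 3: 16400 × 0.09 × 0.13 × 0.09 = 17.2692 kJ/m²/yr
Total at Swordfish: 729.52704 + 134.8704 + 17.2692 = 881.66664 kJ/m²/yr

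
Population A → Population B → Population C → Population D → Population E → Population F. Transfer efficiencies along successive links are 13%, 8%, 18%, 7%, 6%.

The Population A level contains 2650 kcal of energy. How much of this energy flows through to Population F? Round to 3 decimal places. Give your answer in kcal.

Population B: 2650 × 0.13 = 344.5 kcal
Population C: 344.5 × 0.08 = 27.56 kcal
Population D: 27.56 × 0.18 = 4.9608 kcal
Population E: 4.9608 × 0.07 = 0.347256 kcal
Population F: 0.347256 × 0.06 = 0.02083536 kcal

0.021 kcal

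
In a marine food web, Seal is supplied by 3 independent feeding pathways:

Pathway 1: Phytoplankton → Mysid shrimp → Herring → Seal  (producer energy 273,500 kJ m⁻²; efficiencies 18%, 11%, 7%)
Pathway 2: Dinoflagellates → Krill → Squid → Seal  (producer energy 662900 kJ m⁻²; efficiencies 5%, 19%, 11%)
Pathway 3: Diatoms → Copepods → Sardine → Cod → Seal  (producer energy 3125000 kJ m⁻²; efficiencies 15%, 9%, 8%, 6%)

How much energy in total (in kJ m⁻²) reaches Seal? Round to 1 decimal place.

Pathway 1: 273500 × 0.18 × 0.11 × 0.07 = 379.071 kJ m⁻²
Pathway 2: 662900 × 0.05 × 0.19 × 0.11 = 692.7305 kJ m⁻²
Pathway 3: 3125000 × 0.15 × 0.09 × 0.08 × 0.06 = 202.5 kJ m⁻²
Total at Seal: 379.071 + 692.7305 + 202.5 = 1274.3015 kJ m⁻²

1274.3 kJ m⁻²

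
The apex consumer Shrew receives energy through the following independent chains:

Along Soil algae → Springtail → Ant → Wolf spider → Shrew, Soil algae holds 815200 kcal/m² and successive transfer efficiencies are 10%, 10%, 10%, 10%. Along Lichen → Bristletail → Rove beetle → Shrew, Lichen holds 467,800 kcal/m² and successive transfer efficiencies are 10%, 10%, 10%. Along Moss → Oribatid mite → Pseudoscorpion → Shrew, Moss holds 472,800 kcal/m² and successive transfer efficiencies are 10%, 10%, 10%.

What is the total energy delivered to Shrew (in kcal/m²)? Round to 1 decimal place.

Via Soil algae: 815200 × 0.1 × 0.1 × 0.1 × 0.1 = 81.52 kcal/m²
Via Lichen: 467800 × 0.1 × 0.1 × 0.1 = 467.8 kcal/m²
Via Moss: 472800 × 0.1 × 0.1 × 0.1 = 472.8 kcal/m²
Total at Shrew: 81.52 + 467.8 + 472.8 = 1022.12 kcal/m²

1022.1 kcal/m²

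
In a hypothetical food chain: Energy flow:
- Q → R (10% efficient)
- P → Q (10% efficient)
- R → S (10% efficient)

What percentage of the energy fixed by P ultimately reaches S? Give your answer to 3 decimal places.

Product of link efficiencies: 0.1 × 0.1 × 0.1 = 0.001
As a percentage: 0.001 × 100 = 0.100%

0.100%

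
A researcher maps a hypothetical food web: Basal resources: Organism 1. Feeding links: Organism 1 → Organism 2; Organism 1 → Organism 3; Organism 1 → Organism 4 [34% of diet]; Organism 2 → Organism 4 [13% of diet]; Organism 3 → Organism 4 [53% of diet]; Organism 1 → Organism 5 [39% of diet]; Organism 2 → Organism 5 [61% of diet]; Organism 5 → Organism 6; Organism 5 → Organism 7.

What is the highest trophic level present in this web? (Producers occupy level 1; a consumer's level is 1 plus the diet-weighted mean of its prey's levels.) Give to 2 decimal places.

3.61

Organism 2: 1 + 1 = 2
Organism 3: 1 + 1 = 2
Organism 4: 1 + (0.34×1 + 0.13×2 + 0.53×2) = 2.66
Organism 5: 1 + (0.39×1 + 0.61×2) = 2.61
Organism 6: 1 + 2.61 = 3.61
Organism 7: 1 + 2.61 = 3.61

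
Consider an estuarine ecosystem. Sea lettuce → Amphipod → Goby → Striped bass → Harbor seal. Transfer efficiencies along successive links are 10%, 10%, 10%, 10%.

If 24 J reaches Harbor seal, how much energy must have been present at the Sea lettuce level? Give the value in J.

240000 J

Cumulative transfer efficiency: 0.1 × 0.1 × 0.1 × 0.1 = 0.0001
Sea lettuce energy = 24 / 0.0001 = 240000 J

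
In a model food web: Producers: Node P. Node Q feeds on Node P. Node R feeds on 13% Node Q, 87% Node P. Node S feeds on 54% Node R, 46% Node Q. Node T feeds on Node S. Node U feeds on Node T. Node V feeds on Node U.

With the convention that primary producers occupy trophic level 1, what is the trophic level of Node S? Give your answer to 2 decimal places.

Node Q: 1 + 1 = 2
Node R: 1 + (0.13×2 + 0.87×1) = 2.13
Node S: 1 + (0.54×2.13 + 0.46×2) = 3.0702
Node T: 1 + 3.0702 = 4.0702
Node U: 1 + 4.0702 = 5.0702
Node V: 1 + 5.0702 = 6.0702

3.07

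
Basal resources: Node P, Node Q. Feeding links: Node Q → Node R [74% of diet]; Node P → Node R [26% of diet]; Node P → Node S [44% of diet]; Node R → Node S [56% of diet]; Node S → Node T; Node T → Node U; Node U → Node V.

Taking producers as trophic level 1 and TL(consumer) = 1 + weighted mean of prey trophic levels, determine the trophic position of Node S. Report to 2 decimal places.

Node R: 1 + (0.74×1 + 0.26×1) = 2
Node S: 1 + (0.44×1 + 0.56×2) = 2.56
Node T: 1 + 2.56 = 3.56
Node U: 1 + 3.56 = 4.56
Node V: 1 + 4.56 = 5.56

2.56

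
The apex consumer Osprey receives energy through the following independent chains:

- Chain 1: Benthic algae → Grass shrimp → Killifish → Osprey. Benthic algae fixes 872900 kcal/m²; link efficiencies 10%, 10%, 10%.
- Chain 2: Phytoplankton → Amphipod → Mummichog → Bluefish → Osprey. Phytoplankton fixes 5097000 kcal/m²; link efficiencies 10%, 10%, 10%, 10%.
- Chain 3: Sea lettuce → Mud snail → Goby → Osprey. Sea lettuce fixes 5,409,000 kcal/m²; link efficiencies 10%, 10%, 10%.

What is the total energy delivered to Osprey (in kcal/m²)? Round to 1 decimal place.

6791.6 kcal/m²

Chain 1: 872900 × 0.1 × 0.1 × 0.1 = 872.9 kcal/m²
Chain 2: 5097000 × 0.1 × 0.1 × 0.1 × 0.1 = 509.7 kcal/m²
Chain 3: 5409000 × 0.1 × 0.1 × 0.1 = 5409 kcal/m²
Total at Osprey: 872.9 + 509.7 + 5409 = 6791.6 kcal/m²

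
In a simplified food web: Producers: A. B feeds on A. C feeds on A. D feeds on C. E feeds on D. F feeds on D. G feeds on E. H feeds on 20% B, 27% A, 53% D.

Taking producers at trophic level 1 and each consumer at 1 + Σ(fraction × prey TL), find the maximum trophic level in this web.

B: 1 + 1 = 2
C: 1 + 1 = 2
D: 1 + 2 = 3
E: 1 + 3 = 4
F: 1 + 3 = 4
G: 1 + 4 = 5
H: 1 + (0.2×2 + 0.27×1 + 0.53×3) = 3.26

5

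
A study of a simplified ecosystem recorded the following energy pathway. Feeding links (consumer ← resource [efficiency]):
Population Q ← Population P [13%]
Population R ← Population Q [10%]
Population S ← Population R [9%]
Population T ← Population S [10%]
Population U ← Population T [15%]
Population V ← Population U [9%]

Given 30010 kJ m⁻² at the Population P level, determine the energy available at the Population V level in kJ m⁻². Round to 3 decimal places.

0.047 kJ m⁻²

Population Q: 30010 × 0.13 = 3901.3 kJ m⁻²
Population R: 3901.3 × 0.1 = 390.13 kJ m⁻²
Population S: 390.13 × 0.09 = 35.1117 kJ m⁻²
Population T: 35.1117 × 0.1 = 3.51117 kJ m⁻²
Population U: 3.51117 × 0.15 = 0.5266755 kJ m⁻²
Population V: 0.5266755 × 0.09 = 0.047400795 kJ m⁻²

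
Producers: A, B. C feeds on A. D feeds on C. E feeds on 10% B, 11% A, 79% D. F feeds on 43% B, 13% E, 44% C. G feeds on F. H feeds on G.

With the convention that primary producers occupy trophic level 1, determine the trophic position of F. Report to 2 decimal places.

C: 1 + 1 = 2
D: 1 + 2 = 3
E: 1 + (0.1×1 + 0.11×1 + 0.79×3) = 3.58
F: 1 + (0.43×1 + 0.13×3.58 + 0.44×2) = 2.7754
G: 1 + 2.7754 = 3.7754
H: 1 + 3.7754 = 4.7754

2.78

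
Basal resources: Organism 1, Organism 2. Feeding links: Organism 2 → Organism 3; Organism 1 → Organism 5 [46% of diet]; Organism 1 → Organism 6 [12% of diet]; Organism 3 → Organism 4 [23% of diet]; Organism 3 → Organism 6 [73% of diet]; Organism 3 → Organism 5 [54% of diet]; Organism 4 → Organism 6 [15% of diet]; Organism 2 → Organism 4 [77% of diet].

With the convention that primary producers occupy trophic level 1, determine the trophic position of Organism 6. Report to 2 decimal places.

Organism 3: 1 + 1 = 2
Organism 4: 1 + (0.77×1 + 0.23×2) = 2.23
Organism 5: 1 + (0.46×1 + 0.54×2) = 2.54
Organism 6: 1 + (0.15×2.23 + 0.12×1 + 0.73×2) = 2.9145

2.91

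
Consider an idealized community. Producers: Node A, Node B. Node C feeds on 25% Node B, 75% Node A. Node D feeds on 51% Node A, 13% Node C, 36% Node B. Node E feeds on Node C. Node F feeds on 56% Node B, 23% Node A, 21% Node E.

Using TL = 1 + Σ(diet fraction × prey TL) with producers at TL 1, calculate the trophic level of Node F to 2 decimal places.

Node C: 1 + (0.25×1 + 0.75×1) = 2
Node D: 1 + (0.51×1 + 0.13×2 + 0.36×1) = 2.13
Node E: 1 + 2 = 3
Node F: 1 + (0.56×1 + 0.23×1 + 0.21×3) = 2.42

2.42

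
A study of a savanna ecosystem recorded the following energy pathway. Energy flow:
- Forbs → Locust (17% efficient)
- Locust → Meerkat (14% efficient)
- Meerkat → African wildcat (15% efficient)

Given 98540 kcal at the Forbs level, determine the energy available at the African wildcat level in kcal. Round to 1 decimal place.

351.8 kcal

Locust: 98540 × 0.17 = 16751.8 kcal
Meerkat: 16751.8 × 0.14 = 2345.252 kcal
African wildcat: 2345.252 × 0.15 = 351.7878 kcal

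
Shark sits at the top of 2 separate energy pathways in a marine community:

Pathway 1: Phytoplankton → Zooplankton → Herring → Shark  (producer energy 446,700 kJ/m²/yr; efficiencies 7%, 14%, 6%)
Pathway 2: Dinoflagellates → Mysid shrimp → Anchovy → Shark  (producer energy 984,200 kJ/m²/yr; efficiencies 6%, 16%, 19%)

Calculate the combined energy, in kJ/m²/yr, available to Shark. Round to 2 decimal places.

2057.84 kJ/m²/yr

Pathway 1: 446700 × 0.07 × 0.14 × 0.06 = 262.6596 kJ/m²/yr
Pathway 2: 984200 × 0.06 × 0.16 × 0.19 = 1795.1808 kJ/m²/yr
Total at Shark: 262.6596 + 1795.1808 = 2057.8404 kJ/m²/yr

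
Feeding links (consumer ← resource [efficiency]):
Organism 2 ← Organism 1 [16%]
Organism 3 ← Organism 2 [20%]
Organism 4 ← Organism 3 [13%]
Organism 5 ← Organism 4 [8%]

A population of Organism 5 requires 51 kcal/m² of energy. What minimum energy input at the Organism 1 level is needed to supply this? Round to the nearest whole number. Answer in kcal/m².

153245 kcal/m²

Cumulative transfer efficiency: 0.16 × 0.2 × 0.13 × 0.08 = 0.0003328
Organism 1 energy = 51 / 0.0003328 = 153245 kcal/m²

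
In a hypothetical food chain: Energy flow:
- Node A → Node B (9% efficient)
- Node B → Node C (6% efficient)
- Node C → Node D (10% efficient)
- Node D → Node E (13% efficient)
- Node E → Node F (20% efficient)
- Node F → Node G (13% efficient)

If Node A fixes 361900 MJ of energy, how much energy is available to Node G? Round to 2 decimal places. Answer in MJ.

0.66 MJ

Node B: 361900 × 0.09 = 32571 MJ
Node C: 32571 × 0.06 = 1954.26 MJ
Node D: 1954.26 × 0.1 = 195.426 MJ
Node E: 195.426 × 0.13 = 25.40538 MJ
Node F: 25.40538 × 0.2 = 5.081076 MJ
Node G: 5.081076 × 0.13 = 0.66053988 MJ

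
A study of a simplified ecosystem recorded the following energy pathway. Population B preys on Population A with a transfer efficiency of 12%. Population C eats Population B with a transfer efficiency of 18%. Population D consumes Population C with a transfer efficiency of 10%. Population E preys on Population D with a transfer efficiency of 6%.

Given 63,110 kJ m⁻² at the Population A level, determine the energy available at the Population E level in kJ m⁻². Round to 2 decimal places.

8.18 kJ m⁻²

Population B: 63110 × 0.12 = 7573.2 kJ m⁻²
Population C: 7573.2 × 0.18 = 1363.176 kJ m⁻²
Population D: 1363.176 × 0.1 = 136.3176 kJ m⁻²
Population E: 136.3176 × 0.06 = 8.179056 kJ m⁻²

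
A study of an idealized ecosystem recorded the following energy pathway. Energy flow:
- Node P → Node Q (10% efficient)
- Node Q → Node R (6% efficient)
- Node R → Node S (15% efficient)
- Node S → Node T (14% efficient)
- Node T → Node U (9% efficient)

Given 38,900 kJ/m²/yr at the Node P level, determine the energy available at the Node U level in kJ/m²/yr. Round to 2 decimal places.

0.44 kJ/m²/yr

Node Q: 38900 × 0.1 = 3890 kJ/m²/yr
Node R: 3890 × 0.06 = 233.4 kJ/m²/yr
Node S: 233.4 × 0.15 = 35.01 kJ/m²/yr
Node T: 35.01 × 0.14 = 4.9014 kJ/m²/yr
Node U: 4.9014 × 0.09 = 0.441126 kJ/m²/yr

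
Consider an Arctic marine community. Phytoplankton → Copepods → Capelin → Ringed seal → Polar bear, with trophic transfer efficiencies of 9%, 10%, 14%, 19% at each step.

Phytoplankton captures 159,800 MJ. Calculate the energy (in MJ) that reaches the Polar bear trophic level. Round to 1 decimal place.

38.3 MJ

Copepods: 159800 × 0.09 = 14382 MJ
Capelin: 14382 × 0.1 = 1438.2 MJ
Ringed seal: 1438.2 × 0.14 = 201.348 MJ
Polar bear: 201.348 × 0.19 = 38.25612 MJ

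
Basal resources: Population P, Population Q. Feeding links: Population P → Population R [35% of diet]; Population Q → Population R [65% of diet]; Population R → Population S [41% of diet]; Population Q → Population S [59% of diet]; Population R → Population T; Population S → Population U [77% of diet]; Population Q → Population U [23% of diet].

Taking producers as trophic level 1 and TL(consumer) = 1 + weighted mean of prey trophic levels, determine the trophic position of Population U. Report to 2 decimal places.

Population R: 1 + (0.35×1 + 0.65×1) = 2
Population S: 1 + (0.41×2 + 0.59×1) = 2.41
Population T: 1 + 2 = 3
Population U: 1 + (0.77×2.41 + 0.23×1) = 3.0857

3.09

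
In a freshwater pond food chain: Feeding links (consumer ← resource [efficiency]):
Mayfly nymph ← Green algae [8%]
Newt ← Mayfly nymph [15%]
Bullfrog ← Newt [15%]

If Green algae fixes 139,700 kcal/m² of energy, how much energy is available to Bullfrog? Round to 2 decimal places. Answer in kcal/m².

Mayfly nymph: 139700 × 0.08 = 11176 kcal/m²
Newt: 11176 × 0.15 = 1676.4 kcal/m²
Bullfrog: 1676.4 × 0.15 = 251.46 kcal/m²

251.46 kcal/m²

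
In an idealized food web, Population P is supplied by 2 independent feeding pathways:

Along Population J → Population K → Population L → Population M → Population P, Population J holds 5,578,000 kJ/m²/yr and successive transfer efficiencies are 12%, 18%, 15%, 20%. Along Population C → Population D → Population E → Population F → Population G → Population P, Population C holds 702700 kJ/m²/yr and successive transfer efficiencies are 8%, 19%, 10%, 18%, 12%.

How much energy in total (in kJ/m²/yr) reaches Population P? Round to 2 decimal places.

Via Population J: 5578000 × 0.12 × 0.18 × 0.15 × 0.2 = 3614.544 kJ/m²/yr
Via Population C: 702700 × 0.08 × 0.19 × 0.1 × 0.18 × 0.12 = 23.0710464 kJ/m²/yr
Total at Population P: 3614.544 + 23.0710464 = 3637.6150464 kJ/m²/yr

3637.62 kJ/m²/yr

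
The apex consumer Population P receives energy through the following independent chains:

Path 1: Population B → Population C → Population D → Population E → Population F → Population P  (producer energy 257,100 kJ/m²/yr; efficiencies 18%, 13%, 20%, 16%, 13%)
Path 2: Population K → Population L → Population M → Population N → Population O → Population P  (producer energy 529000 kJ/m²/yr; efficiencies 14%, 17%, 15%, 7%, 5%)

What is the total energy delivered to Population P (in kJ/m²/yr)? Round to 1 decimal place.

31.6 kJ/m²/yr

Path 1: 257100 × 0.18 × 0.13 × 0.2 × 0.16 × 0.13 = 25.0271424 kJ/m²/yr
Path 2: 529000 × 0.14 × 0.17 × 0.15 × 0.07 × 0.05 = 6.609855 kJ/m²/yr
Total at Population P: 25.0271424 + 6.609855 = 31.6369974 kJ/m²/yr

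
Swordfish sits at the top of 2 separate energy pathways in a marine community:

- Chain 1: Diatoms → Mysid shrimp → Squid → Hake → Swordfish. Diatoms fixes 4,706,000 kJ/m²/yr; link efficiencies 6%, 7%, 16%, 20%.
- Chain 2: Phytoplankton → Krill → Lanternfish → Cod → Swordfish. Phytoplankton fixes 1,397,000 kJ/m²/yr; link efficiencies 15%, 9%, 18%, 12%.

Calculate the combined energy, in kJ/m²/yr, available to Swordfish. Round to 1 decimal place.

Chain 1: 4706000 × 0.06 × 0.07 × 0.16 × 0.2 = 632.4864 kJ/m²/yr
Chain 2: 1397000 × 0.15 × 0.09 × 0.18 × 0.12 = 407.3652 kJ/m²/yr
Total at Swordfish: 632.4864 + 407.3652 = 1039.8516 kJ/m²/yr

1039.9 kJ/m²/yr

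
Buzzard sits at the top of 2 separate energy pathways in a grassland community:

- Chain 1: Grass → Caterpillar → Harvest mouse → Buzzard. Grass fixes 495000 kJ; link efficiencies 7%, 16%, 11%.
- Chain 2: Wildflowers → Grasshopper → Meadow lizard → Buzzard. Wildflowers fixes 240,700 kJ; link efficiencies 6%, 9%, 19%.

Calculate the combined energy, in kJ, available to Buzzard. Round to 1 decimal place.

Chain 1: 495000 × 0.07 × 0.16 × 0.11 = 609.84 kJ
Chain 2: 240700 × 0.06 × 0.09 × 0.19 = 246.9582 kJ
Total at Buzzard: 609.84 + 246.9582 = 856.7982 kJ

856.8 kJ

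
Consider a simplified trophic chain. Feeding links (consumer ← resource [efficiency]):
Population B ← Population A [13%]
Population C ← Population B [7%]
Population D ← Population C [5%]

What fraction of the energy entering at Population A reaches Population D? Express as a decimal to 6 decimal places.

Product of link efficiencies: 0.13 × 0.07 × 0.05 = 0.000455

0.000455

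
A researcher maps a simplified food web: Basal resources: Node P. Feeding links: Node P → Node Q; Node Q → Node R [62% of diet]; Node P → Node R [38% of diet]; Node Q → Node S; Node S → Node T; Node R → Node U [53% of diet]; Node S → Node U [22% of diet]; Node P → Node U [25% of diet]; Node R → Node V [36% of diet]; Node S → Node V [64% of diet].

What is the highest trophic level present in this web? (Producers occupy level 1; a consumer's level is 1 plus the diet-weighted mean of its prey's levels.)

4

Node Q: 1 + 1 = 2
Node R: 1 + (0.62×2 + 0.38×1) = 2.62
Node S: 1 + 2 = 3
Node T: 1 + 3 = 4
Node U: 1 + (0.53×2.62 + 0.22×3 + 0.25×1) = 3.2986
Node V: 1 + (0.36×2.62 + 0.64×3) = 3.8632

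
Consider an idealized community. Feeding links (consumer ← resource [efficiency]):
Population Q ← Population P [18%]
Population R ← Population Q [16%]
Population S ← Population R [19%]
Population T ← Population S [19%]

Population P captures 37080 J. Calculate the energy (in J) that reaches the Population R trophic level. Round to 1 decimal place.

Population Q: 37080 × 0.18 = 6674.4 J
Population R: 6674.4 × 0.16 = 1067.904 J

1067.9 J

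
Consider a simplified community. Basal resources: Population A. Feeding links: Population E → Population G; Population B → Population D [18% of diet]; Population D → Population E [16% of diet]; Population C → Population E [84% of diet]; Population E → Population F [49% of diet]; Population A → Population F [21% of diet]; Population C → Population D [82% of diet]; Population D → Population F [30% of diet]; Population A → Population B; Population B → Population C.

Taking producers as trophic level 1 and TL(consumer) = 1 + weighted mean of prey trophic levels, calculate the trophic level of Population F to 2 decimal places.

4.38

Population B: 1 + 1 = 2
Population C: 1 + 2 = 3
Population D: 1 + (0.82×3 + 0.18×2) = 3.82
Population E: 1 + (0.16×3.82 + 0.84×3) = 4.1312
Population F: 1 + (0.49×4.1312 + 0.21×1 + 0.3×3.82) = 4.380288
Population G: 1 + 4.1312 = 5.1312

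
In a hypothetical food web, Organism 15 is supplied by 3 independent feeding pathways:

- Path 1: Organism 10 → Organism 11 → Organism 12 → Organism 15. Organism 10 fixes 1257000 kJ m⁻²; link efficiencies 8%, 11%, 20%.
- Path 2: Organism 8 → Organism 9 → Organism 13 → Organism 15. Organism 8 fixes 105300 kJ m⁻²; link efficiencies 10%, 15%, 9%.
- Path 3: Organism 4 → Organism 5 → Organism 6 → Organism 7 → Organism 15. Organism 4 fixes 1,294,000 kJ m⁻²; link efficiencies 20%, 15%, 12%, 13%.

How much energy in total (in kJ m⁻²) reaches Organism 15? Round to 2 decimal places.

2960.07 kJ m⁻²

Path 1: 1257000 × 0.08 × 0.11 × 0.2 = 2212.32 kJ m⁻²
Path 2: 105300 × 0.1 × 0.15 × 0.09 = 142.155 kJ m⁻²
Path 3: 1294000 × 0.2 × 0.15 × 0.12 × 0.13 = 605.592 kJ m⁻²
Total at Organism 15: 2212.32 + 142.155 + 605.592 = 2960.067 kJ m⁻²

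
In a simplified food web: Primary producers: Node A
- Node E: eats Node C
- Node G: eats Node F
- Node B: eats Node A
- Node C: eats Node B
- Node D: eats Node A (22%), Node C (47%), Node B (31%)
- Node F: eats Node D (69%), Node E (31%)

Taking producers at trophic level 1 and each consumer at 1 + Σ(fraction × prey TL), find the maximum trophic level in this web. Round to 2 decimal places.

Node B: 1 + 1 = 2
Node C: 1 + 2 = 3
Node D: 1 + (0.22×1 + 0.47×3 + 0.31×2) = 3.25
Node E: 1 + 3 = 4
Node F: 1 + (0.69×3.25 + 0.31×4) = 4.4825
Node G: 1 + 4.4825 = 5.4825

5.48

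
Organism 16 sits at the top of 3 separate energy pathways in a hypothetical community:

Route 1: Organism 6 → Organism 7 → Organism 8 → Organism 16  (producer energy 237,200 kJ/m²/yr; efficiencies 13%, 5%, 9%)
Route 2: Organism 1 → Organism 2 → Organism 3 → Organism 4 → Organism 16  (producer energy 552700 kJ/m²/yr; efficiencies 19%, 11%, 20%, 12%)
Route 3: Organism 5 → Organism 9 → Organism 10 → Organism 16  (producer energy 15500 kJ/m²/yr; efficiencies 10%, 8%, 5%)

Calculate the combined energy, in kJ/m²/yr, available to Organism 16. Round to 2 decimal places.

422.20 kJ/m²/yr

Route 1: 237200 × 0.13 × 0.05 × 0.09 = 138.762 kJ/m²/yr
Route 2: 552700 × 0.19 × 0.11 × 0.2 × 0.12 = 277.23432 kJ/m²/yr
Route 3: 15500 × 0.1 × 0.08 × 0.05 = 6.2 kJ/m²/yr
Total at Organism 16: 138.762 + 277.23432 + 6.2 = 422.19632 kJ/m²/yr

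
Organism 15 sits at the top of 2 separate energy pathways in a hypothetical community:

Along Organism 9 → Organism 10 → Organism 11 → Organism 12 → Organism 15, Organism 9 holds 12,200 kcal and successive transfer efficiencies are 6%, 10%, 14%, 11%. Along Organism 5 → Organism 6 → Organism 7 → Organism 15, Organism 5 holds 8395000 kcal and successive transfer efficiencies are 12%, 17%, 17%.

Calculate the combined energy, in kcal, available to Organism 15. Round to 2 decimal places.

29114.99 kcal

Via Organism 9: 12200 × 0.06 × 0.1 × 0.14 × 0.11 = 1.12728 kcal
Via Organism 5: 8395000 × 0.12 × 0.17 × 0.17 = 29113.86 kcal
Total at Organism 15: 1.12728 + 29113.86 = 29114.98728 kcal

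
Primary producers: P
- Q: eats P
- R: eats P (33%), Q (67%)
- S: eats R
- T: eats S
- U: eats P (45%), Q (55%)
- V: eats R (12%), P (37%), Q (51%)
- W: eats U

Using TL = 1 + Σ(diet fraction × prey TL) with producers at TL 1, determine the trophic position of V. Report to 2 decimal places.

Q: 1 + 1 = 2
R: 1 + (0.33×1 + 0.67×2) = 2.67
S: 1 + 2.67 = 3.67
T: 1 + 3.67 = 4.67
U: 1 + (0.45×1 + 0.55×2) = 2.55
V: 1 + (0.12×2.67 + 0.37×1 + 0.51×2) = 2.7104
W: 1 + 2.55 = 3.55

2.71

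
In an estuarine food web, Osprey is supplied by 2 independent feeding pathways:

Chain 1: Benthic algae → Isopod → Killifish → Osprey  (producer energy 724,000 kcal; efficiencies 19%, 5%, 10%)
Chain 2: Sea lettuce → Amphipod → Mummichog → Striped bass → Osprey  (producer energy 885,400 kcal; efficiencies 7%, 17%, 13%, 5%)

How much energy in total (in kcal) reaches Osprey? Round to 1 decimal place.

Chain 1: 724000 × 0.19 × 0.05 × 0.1 = 687.8 kcal
Chain 2: 885400 × 0.07 × 0.17 × 0.13 × 0.05 = 68.48569 kcal
Total at Osprey: 687.8 + 68.48569 = 756.28569 kcal

756.3 kcal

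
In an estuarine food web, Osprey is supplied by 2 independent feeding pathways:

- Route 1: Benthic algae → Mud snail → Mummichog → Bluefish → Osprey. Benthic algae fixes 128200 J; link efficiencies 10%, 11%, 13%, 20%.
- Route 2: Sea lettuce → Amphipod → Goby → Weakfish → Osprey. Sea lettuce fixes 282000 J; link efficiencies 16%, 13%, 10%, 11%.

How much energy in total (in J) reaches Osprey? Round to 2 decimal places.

Route 1: 128200 × 0.1 × 0.11 × 0.13 × 0.2 = 36.6652 J
Route 2: 282000 × 0.16 × 0.13 × 0.1 × 0.11 = 64.5216 J
Total at Osprey: 36.6652 + 64.5216 = 101.1868 J

101.19 J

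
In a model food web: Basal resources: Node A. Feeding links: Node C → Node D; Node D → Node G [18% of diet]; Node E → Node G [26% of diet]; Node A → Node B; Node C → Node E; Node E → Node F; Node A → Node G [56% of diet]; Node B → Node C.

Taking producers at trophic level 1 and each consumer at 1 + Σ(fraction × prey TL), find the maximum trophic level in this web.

Node B: 1 + 1 = 2
Node C: 1 + 2 = 3
Node D: 1 + 3 = 4
Node E: 1 + 3 = 4
Node F: 1 + 4 = 5
Node G: 1 + (0.26×4 + 0.56×1 + 0.18×4) = 3.32

5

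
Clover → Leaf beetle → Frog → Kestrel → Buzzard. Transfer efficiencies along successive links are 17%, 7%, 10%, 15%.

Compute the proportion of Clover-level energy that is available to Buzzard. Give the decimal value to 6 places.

Product of link efficiencies: 0.17 × 0.07 × 0.1 × 0.15 = 0.0001785

0.000179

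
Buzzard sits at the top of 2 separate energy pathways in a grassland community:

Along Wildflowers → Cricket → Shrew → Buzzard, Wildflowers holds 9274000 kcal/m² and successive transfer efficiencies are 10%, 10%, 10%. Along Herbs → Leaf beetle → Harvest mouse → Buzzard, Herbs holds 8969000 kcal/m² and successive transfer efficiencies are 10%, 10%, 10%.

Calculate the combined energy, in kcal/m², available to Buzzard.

Via Wildflowers: 9274000 × 0.1 × 0.1 × 0.1 = 9274 kcal/m²
Via Herbs: 8969000 × 0.1 × 0.1 × 0.1 = 8969 kcal/m²
Total at Buzzard: 9274 + 8969 = 18243 kcal/m²

18243 kcal/m²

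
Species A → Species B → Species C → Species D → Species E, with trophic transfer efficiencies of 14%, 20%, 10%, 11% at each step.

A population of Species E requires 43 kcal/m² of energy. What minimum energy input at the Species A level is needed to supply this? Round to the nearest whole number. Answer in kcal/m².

139610 kcal/m²

Cumulative transfer efficiency: 0.14 × 0.2 × 0.1 × 0.11 = 0.000308
Species A energy = 43 / 0.000308 = 139610 kcal/m²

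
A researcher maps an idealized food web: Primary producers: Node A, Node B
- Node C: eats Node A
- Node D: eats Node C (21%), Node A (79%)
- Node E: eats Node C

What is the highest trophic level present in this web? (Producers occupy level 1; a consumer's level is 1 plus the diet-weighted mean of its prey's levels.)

3

Node C: 1 + 1 = 2
Node D: 1 + (0.21×2 + 0.79×1) = 2.21
Node E: 1 + 2 = 3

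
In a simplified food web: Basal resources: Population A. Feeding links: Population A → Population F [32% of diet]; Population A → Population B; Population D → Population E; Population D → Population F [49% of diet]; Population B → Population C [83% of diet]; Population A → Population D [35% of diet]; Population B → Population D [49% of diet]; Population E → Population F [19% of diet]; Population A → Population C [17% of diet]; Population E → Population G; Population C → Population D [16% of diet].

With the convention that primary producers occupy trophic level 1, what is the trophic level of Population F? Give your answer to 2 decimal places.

3.40

Population B: 1 + 1 = 2
Population C: 1 + (0.17×1 + 0.83×2) = 2.83
Population D: 1 + (0.49×2 + 0.16×2.83 + 0.35×1) = 2.7828
Population E: 1 + 2.7828 = 3.7828
Population F: 1 + (0.19×3.7828 + 0.49×2.7828 + 0.32×1) = 3.402304
Population G: 1 + 3.7828 = 4.7828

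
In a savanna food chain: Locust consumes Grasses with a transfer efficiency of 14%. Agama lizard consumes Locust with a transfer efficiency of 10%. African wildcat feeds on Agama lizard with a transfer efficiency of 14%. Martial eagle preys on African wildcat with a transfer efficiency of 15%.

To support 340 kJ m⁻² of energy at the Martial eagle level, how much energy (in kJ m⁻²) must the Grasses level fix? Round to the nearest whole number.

1156463 kJ m⁻²

Cumulative transfer efficiency: 0.14 × 0.1 × 0.14 × 0.15 = 0.000294
Grasses energy = 340 / 0.000294 = 1156463 kJ m⁻²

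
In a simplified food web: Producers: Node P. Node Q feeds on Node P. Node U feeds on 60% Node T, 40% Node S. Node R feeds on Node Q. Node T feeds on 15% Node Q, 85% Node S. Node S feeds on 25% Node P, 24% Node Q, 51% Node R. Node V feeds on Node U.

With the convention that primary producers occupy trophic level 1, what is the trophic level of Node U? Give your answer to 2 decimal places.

4.75

Node Q: 1 + 1 = 2
Node R: 1 + 2 = 3
Node S: 1 + (0.25×1 + 0.24×2 + 0.51×3) = 3.26
Node T: 1 + (0.15×2 + 0.85×3.26) = 4.071
Node U: 1 + (0.6×4.071 + 0.4×3.26) = 4.7466
Node V: 1 + 4.7466 = 5.7466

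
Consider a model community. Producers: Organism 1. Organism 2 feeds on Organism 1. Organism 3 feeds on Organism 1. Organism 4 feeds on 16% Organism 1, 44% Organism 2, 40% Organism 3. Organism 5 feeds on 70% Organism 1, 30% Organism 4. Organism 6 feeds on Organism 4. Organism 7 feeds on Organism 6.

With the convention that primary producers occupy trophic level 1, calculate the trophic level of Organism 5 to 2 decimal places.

2.55

Organism 2: 1 + 1 = 2
Organism 3: 1 + 1 = 2
Organism 4: 1 + (0.16×1 + 0.44×2 + 0.4×2) = 2.84
Organism 5: 1 + (0.7×1 + 0.3×2.84) = 2.552
Organism 6: 1 + 2.84 = 3.84
Organism 7: 1 + 3.84 = 4.84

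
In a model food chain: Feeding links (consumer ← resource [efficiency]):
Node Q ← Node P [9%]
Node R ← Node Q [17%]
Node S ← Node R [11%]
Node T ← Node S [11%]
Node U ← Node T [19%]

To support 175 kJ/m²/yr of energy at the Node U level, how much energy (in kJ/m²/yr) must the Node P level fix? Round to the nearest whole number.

Cumulative transfer efficiency: 0.09 × 0.17 × 0.11 × 0.11 × 0.19 = 0.0000351747
Node P energy = 175 / 0.0000351747 = 4975167 kJ/m²/yr

4975167 kJ/m²/yr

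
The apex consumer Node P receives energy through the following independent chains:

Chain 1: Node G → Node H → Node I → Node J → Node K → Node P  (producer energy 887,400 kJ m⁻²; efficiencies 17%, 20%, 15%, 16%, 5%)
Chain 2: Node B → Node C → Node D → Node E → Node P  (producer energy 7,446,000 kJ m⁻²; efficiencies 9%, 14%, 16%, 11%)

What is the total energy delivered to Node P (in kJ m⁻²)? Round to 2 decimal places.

Chain 1: 887400 × 0.17 × 0.2 × 0.15 × 0.16 × 0.05 = 36.20592 kJ m⁻²
Chain 2: 7446000 × 0.09 × 0.14 × 0.16 × 0.11 = 1651.22496 kJ m⁻²
Total at Node P: 36.20592 + 1651.22496 = 1687.43088 kJ m⁻²

1687.43 kJ m⁻²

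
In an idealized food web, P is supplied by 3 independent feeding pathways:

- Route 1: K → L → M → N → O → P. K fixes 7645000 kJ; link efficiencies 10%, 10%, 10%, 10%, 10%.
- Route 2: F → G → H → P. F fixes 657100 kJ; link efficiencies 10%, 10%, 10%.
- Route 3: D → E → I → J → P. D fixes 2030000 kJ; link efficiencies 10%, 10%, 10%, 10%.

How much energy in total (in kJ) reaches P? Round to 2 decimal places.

936.55 kJ

Route 1: 7645000 × 0.1 × 0.1 × 0.1 × 0.1 × 0.1 = 76.45 kJ
Route 2: 657100 × 0.1 × 0.1 × 0.1 = 657.1 kJ
Route 3: 2030000 × 0.1 × 0.1 × 0.1 × 0.1 = 203 kJ
Total at P: 76.45 + 657.1 + 203 = 936.55 kJ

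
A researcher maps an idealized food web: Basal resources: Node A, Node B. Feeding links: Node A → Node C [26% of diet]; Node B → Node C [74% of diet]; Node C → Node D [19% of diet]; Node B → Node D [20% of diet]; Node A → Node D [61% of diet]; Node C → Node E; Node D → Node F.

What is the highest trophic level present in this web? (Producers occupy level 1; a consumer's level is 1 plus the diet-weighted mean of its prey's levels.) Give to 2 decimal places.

Node C: 1 + (0.26×1 + 0.74×1) = 2
Node D: 1 + (0.19×2 + 0.2×1 + 0.61×1) = 2.19
Node E: 1 + 2 = 3
Node F: 1 + 2.19 = 3.19

3.19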